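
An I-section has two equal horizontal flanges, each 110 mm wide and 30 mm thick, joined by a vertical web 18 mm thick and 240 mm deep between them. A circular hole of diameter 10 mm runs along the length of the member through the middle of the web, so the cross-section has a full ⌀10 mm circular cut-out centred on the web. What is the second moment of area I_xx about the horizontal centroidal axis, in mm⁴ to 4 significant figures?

Treat the section as a set of non-overlapping primitives; coordinates are from the bounding-box lower-left.
Bottom flange: 110 × 30, A = 3 300 mm², y = 15 mm, Ī = 247 500 mm⁴.
Web: 18 × 240, A = 4 320 mm², y = 150 mm, Ī = 20 736 000 mm⁴.
Top flange: 110 × 30, A = 3 300 mm², y = 285 mm, Ī = 247 500 mm⁴.
Hole (subtracted): ⌀10, A = 78.5398 mm², y = 150 mm, Ī = 490.874 mm⁴.
By symmetry the centroid is at mid-height, ȳ = 150 mm.
Transfer each piece to the horizontal centroidal axis using Ī + A·d² with d = y − 150:
  bottom flange: d = -135 mm → contributes +60 390 000 mm⁴
  web: d = 0 mm → contributes +20 736 000 mm⁴
  top flange: d = 135 mm → contributes +60 390 000 mm⁴
  hole: d = 0 mm → contributes −490.874 mm⁴
Total I = 141 515 509 mm⁴.

I_xx ≈ 1.415 × 10⁸ mm⁴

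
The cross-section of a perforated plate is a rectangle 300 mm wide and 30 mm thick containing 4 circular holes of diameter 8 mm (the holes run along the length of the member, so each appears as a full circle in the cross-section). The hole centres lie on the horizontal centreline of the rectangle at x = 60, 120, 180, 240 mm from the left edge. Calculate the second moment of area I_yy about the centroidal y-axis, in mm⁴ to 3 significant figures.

I_yy ≈ 6.66 × 10⁷ mm⁴

Break the section into simple shapes (no overlaps), measuring from the bottom-left corner of the bounding box.
Plate: 300 × 30, A = 9 000 mm², x = 150 mm, Ī = 67 500 000 mm⁴.
Hole 1 (subtracted): ⌀8, A = 50.265 mm², x = 60 mm, Ī = 201.06 mm⁴.
Hole 2 (subtracted): ⌀8, A = 50.265 mm², x = 120 mm, Ī = 201.06 mm⁴.
Hole 3 (subtracted): ⌀8, A = 50.265 mm², x = 180 mm, Ī = 201.06 mm⁴.
Hole 4 (subtracted): ⌀8, A = 50.265 mm², x = 240 mm, Ī = 201.06 mm⁴.
By symmetry the centroid is at mid-width, x̄ = 150 mm.
Transfer each piece to the centroidal y-axis using Ī + A·d² with d = x − 150:
  plate: d = 0 mm → contributes +67 500 000 mm⁴
  hole 1: d = -90 mm → contributes −407 351 mm⁴
  hole 2: d = -30 mm → contributes −45 440 mm⁴
  hole 3: d = 30 mm → contributes −45 440 mm⁴
  hole 4: d = 90 mm → contributes −407 351 mm⁴
Total I = 66 594 417 mm⁴.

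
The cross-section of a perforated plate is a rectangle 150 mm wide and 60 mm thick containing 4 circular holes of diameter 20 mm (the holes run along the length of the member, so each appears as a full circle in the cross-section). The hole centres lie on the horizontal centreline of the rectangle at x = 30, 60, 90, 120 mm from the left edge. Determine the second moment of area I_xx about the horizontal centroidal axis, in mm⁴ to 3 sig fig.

Break the section into simple shapes (no overlaps), measuring from the bottom-left corner of the bounding box.
Plate: 150 × 60, A = 9 000 mm², y = 30 mm, Ī = 2 700 000 mm⁴.
Hole 1 (subtracted): ⌀20, A = 314.16 mm², y = 30 mm, Ī = 7 854 mm⁴.
Hole 2 (subtracted): ⌀20, A = 314.16 mm², y = 30 mm, Ī = 7 854 mm⁴.
Hole 3 (subtracted): ⌀20, A = 314.16 mm², y = 30 mm, Ī = 7 854 mm⁴.
Hole 4 (subtracted): ⌀20, A = 314.16 mm², y = 30 mm, Ī = 7 854 mm⁴.
By symmetry the centroid is at mid-height, ȳ = 30 mm.
All pieces are centred on the horizontal centroidal axis, so I = ΣĪ (holes subtracted) = 2 668 584 mm⁴.

I_xx ≈ 2.67 × 10⁶ mm⁴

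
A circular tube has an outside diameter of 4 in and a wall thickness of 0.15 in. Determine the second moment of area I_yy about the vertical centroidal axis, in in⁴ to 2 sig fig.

Treat the section as a set of non-overlapping primitives; coordinates are from the bounding-box lower-left.
Outer circle: ⌀4, A = 12.57 in², x = 2 in, Ī = 12.57 in⁴.
Bore (subtracted): ⌀3.7, A = 10.75 in², x = 2 in, Ī = 9.2 in⁴.
By symmetry the centroid is at mid-width, x̄ = 2 in.
All pieces are centred on the vertical centroidal axis, so I = ΣĪ (holes subtracted) = 3.367 in⁴.

I_yy ≈ 3.4 in⁴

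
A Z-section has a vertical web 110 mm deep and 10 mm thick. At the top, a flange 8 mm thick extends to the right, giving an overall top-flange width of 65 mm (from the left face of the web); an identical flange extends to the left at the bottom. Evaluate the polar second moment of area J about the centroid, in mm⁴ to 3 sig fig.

Treat the section as a set of non-overlapping primitives; coordinates are from the bounding-box lower-left.
Web: 10 × 110, A = 1 100 mm², y = 55 mm, Ī = 1 109 167 mm⁴.
Top flange (beyond web): 55 × 8, A = 440 mm², y = 106 mm, Ī = 2346.7 mm⁴.
Bottom flange (beyond web): 55 × 8, A = 440 mm², y = 4 mm, Ī = 2346.7 mm⁴.
Centroid: ȳ = ΣA·y / ΣA = 55 mm.
Transfer each piece to the centroidal x-axis using Ī + A·d² with d = y − 55:
  web: d = 0 mm → contributes +1 109 167 mm⁴
  top flange (beyond web): d = 51 mm → contributes +1 146 787 mm⁴
  bottom flange (beyond web): d = -51 mm → contributes +1 146 787 mm⁴
Total I = 3 402 740 mm⁴.
For the y-axis: x̄ = 60 mm.
Repeating about the centroidal y-axis gives I_y = 1 160 500 mm⁴.
Polar second moment: J = I_x + I_y = 4 563 240 mm⁴.

J ≈ 4.56 × 10⁶ mm⁴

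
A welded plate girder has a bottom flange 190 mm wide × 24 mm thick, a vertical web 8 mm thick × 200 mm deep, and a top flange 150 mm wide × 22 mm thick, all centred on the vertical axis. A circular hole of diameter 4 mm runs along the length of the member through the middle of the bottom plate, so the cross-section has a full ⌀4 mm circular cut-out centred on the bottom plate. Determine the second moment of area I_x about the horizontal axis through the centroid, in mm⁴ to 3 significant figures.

Treat the section as a set of non-overlapping primitives; coordinates are from the bounding-box lower-left.
Bottom plate: 190 × 24, A = 4 560 mm², y = 12 mm, Ī = 218 880 mm⁴.
Web plate: 8 × 200, A = 1 600 mm², y = 124 mm, Ī = 5 333 333 mm⁴.
Top plate: 150 × 22, A = 3 300 mm², y = 235 mm, Ī = 133 100 mm⁴.
Hole (subtracted): ⌀4, A = 12.566 mm², y = 12 mm, Ī = 12.566 mm⁴.
Centroid: ȳ = ΣA·y / ΣA = 108.86 mm.
Transfer each piece to the horizontal axis through the centroid using Ī + A·d² with d = y − 108.86:
  bottom plate: d = -96.862 mm → contributes +43 002 177 mm⁴
  web plate: d = 15.138 mm → contributes +5 699 974 mm⁴
  top plate: d = 126.14 mm → contributes +52 638 487 mm⁴
  hole: d = -96.862 mm → contributes −117 914 mm⁴
Total I = 101 222 725 mm⁴.

I_x ≈ 1.01 × 10⁸ mm⁴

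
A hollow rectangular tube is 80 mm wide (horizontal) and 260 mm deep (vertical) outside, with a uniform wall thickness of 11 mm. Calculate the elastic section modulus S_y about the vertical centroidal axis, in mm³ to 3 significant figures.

Split into non-overlapping primitives; take the origin at the lower-left of the bounding box.
Outer rectangle: 80 × 260, A = 20 800 mm², x = 40 mm, Ī = 11 093 333 mm⁴.
Inner void (subtracted): 58 × 238, A = 13 804 mm², x = 40 mm, Ī = 3 869 721 mm⁴.
By symmetry the centroid is at mid-width, x̄ = 40 mm.
All pieces are centred on the vertical centroidal axis, so I = ΣĪ (holes subtracted) = 7 223 612 mm⁴.
Extreme fibre distance c = 40 mm; S = I/c = 180 590 mm³.

S_y ≈ 1.81 × 10⁵ mm³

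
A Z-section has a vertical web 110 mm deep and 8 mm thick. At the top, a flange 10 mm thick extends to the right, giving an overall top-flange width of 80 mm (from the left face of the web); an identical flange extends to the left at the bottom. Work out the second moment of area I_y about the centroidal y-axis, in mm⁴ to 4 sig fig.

I_y ≈ 2.931 × 10⁶ mm⁴

Decompose the section into non-overlapping parts with the origin at the bottom-left of its bounding rectangle.
Web: 8 × 110, A = 880 mm², x = 76 mm, Ī = 4693.33 mm⁴.
Top flange (beyond web): 72 × 10, A = 720 mm², x = 116 mm, Ī = 311 040 mm⁴.
Bottom flange (beyond web): 72 × 10, A = 720 mm², x = 36 mm, Ī = 311 040 mm⁴.
Centroid: x̄ = ΣA·x / ΣA = 76 mm.
Transfer each piece to the centroidal y-axis using Ī + A·d² with d = x − 76:
  web: d = 0 mm → contributes +4693.33 mm⁴
  top flange (beyond web): d = 40 mm → contributes +1 463 040 mm⁴
  bottom flange (beyond web): d = -40 mm → contributes +1 463 040 mm⁴
Total I = 2 930 773 mm⁴.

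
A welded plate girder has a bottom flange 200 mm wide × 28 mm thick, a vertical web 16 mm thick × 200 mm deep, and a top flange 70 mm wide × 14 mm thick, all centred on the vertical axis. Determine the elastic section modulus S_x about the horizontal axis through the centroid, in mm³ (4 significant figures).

Treat the section as a set of non-overlapping primitives; coordinates are from the bounding-box lower-left.
Bottom plate: 200 × 28, A = 5 600 mm², y = 14 mm, Ī = 365 867 mm⁴.
Web plate: 16 × 200, A = 3 200 mm², y = 128 mm, Ī = 10 666 667 mm⁴.
Top plate: 70 × 14, A = 980 mm², y = 235 mm, Ī = 16006.7 mm⁴.
Centroid: ȳ = ΣA·y / ΣA = 73.4458 mm.
Transfer each piece to the horizontal axis through the centroid using Ī + A·d² with d = y − 73.4458:
  bottom plate: d = -59.4458 mm → contributes +20 155 169 mm⁴
  web plate: d = 54.5542 mm → contributes +20 190 378 mm⁴
  top plate: d = 161.554 mm → contributes +25 593 769 mm⁴
Total I = 65 939 316 mm⁴.
Extreme fibre distance c = 168.554 mm; S = I/c = 391 205 mm³.

S_x ≈ 3.912 × 10⁵ mm³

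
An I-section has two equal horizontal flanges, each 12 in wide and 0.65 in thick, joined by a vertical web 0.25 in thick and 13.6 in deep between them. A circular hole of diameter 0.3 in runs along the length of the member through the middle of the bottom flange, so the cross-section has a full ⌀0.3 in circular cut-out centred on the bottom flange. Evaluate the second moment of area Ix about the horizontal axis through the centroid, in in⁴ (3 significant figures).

Decompose the section into non-overlapping parts with the origin at the bottom-left of its bounding rectangle.
Bottom flange: 12 × 0.65, A = 7.8 in², y = 0.325 in, Ī = 0.27463 in⁴.
Web: 0.25 × 13.6, A = 3.4 in², y = 7.45 in, Ī = 52.405 in⁴.
Top flange: 12 × 0.65, A = 7.8 in², y = 14.575 in, Ī = 0.27463 in⁴.
Hole (subtracted): ⌀0.3, A = 0.070686 in², y = 0.325 in, Ī = 0.00039761 in⁴.
Centroid: ȳ = ΣA·y / ΣA = 7.4766 in.
Transfer each piece to the horizontal axis through the centroid using Ī + A·d² with d = y − 7.4766:
  bottom flange: d = -7.1516 in → contributes +399.21 in⁴
  web: d = -0.026606 in → contributes +52.408 in⁴
  top flange: d = 7.0984 in → contributes +393.29 in⁴
  hole: d = -7.1516 in → contributes −3.6157 in⁴
Total I = 841.3 in⁴.

Ix ≈ 841 in⁴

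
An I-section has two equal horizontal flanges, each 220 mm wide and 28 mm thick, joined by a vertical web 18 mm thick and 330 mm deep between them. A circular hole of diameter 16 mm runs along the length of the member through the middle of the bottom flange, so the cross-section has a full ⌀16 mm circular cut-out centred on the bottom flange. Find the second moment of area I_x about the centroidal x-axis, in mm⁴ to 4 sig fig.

Split into non-overlapping primitives; take the origin at the lower-left of the bounding box.
Bottom flange: 220 × 28, A = 6 160 mm², y = 14 mm, Ī = 402 453 mm⁴.
Web: 18 × 330, A = 5 940 mm², y = 193 mm, Ī = 53 905 500 mm⁴.
Top flange: 220 × 28, A = 6 160 mm², y = 372 mm, Ī = 402 453 mm⁴.
Hole (subtracted): ⌀16, A = 201.062 mm², y = 14 mm, Ī = 3216.99 mm⁴.
Centroid: ȳ = ΣA·y / ΣA = 194.993 mm.
Transfer each piece to the centroidal x-axis using Ī + A·d² with d = y − 194.993:
  bottom flange: d = -180.993 mm → contributes +202 194 434 mm⁴
  web: d = -1.99292 mm → contributes +53 929 092 mm⁴
  top flange: d = 177.007 mm → contributes +193 404 525 mm⁴
  hole: d = -180.993 mm → contributes −6 589 692 mm⁴
Total I = 442 938 359 mm⁴.

I_x ≈ 4.429 × 10⁸ mm⁴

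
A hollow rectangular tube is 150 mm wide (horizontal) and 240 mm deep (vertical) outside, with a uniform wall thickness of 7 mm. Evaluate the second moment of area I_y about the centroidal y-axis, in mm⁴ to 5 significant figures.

I_y ≈ 2.0126 × 10⁷ mm⁴

Break the section into simple shapes (no overlaps), measuring from the bottom-left corner of the bounding box.
Outer rectangle: 150 × 240, A = 36 000 mm², x = 75 mm, Ī = 67 500 000 mm⁴.
Inner void (subtracted): 136 × 226, A = 30 736 mm², x = 75 mm, Ī = 47 374 421 mm⁴.
By symmetry the centroid is at mid-width, x̄ = 75 mm.
All pieces are centred on the centroidal y-axis, so I = ΣĪ (holes subtracted) = 20 125 579 mm⁴.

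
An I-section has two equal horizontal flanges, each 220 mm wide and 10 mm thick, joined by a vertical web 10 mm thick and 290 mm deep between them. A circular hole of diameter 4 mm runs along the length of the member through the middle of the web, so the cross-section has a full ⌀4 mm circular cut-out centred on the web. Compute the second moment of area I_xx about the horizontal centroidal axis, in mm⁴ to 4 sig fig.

I_xx ≈ 1.194 × 10⁸ mm⁴

Decompose the section into non-overlapping parts with the origin at the bottom-left of its bounding rectangle.
Bottom flange: 220 × 10, A = 2 200 mm², y = 5 mm, Ī = 18333.3 mm⁴.
Web: 10 × 290, A = 2 900 mm², y = 155 mm, Ī = 20 324 167 mm⁴.
Top flange: 220 × 10, A = 2 200 mm², y = 305 mm, Ī = 18333.3 mm⁴.
Hole (subtracted): ⌀4, A = 12.5664 mm², y = 155 mm, Ī = 12.5664 mm⁴.
By symmetry the centroid is at mid-height, ȳ = 155 mm.
Transfer each piece to the horizontal centroidal axis using Ī + A·d² with d = y − 155:
  bottom flange: d = -150 mm → contributes +49 518 333 mm⁴
  web: d = 0 mm → contributes +20 324 167 mm⁴
  top flange: d = 150 mm → contributes +49 518 333 mm⁴
  hole: d = 0 mm → contributes −12.5664 mm⁴
Total I = 119 360 821 mm⁴.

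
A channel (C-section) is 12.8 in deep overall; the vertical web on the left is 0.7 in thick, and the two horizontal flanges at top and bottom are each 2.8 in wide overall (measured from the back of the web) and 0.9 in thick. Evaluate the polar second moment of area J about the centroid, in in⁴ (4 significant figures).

J ≈ 263.4 in⁴

Break the section into simple shapes (no overlaps), measuring from the bottom-left corner of the bounding box.
Web: 0.7 × 12.8, A = 8.96 in², y = 6.4 in, Ī = 122.334 in⁴.
Top flange (beyond web): 2.1 × 0.9, A = 1.89 in², y = 12.35 in, Ī = 0.127575 in⁴.
Bottom flange (beyond web): 2.1 × 0.9, A = 1.89 in², y = 0.45 in, Ī = 0.127575 in⁴.
By symmetry the centroid is at mid-height, ȳ = 6.4 in.
Transfer each piece to the centroidal x-axis using Ī + A·d² with d = y − 6.4:
  web: d = 0 in → contributes +122.334 in⁴
  top flange (beyond web): d = 5.95 in → contributes +67.0383 in⁴
  bottom flange (beyond web): d = -5.95 in → contributes +67.0383 in⁴
Total I = 256.41 in⁴.
For the y-axis: x̄ = 0.765385 in.
Repeating about the centroidal y-axis gives I_y = 6.9656 in⁴.
Polar second moment: J = I_x + I_y = 263.376 in⁴.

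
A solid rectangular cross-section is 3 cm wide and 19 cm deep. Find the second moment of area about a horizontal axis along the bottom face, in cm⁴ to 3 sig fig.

I_base ≈ 6860 cm⁴

The section: 3 × 19, A = 57 cm², y = 9.5 cm, Ī = 1714.8 cm⁴.
Transfer it to the bottom edge using Ī + A·d² with d = y − 0:
  the section: d = 9.5 cm → contributes +6 859 cm⁴
Total I = 6 859 cm⁴.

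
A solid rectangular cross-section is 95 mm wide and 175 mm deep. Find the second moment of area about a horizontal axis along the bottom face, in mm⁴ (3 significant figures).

I_base ≈ 1.70 × 10⁸ mm⁴

The section: 95 × 175, A = 16 625 mm², y = 87.5 mm, Ī = 42 428 385 mm⁴.
Transfer it to a horizontal axis along the bottom face using Ī + A·d² with d = y − 0:
  the section: d = 87.5 mm → contributes +169 713 542 mm⁴
Total I = 169 713 542 mm⁴.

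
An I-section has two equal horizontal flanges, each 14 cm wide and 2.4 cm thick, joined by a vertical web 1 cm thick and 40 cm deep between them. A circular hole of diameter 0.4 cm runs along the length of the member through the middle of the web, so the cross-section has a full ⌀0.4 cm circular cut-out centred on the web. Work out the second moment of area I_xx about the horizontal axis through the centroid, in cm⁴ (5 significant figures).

Break the section into simple shapes (no overlaps), measuring from the bottom-left corner of the bounding box.
Bottom flange: 14 × 2.4, A = 33.6 cm², y = 1.2 cm, Ī = 16.128 cm⁴.
Web: 1 × 40, A = 40 cm², y = 22.4 cm, Ī = 5333.333 cm⁴.
Top flange: 14 × 2.4, A = 33.6 cm², y = 43.6 cm, Ī = 16.128 cm⁴.
Hole (subtracted): ⌀0.4, A = 0.1256637 cm², y = 22.4 cm, Ī = 0.001256637 cm⁴.
By symmetry the centroid is at mid-height, ȳ = 22.4 cm.
Transfer each piece to the horizontal axis through the centroid using Ī + A·d² with d = y − 22.4:
  bottom flange: d = -21.2 cm → contributes +15117.31 cm⁴
  web: d = 0 cm → contributes +5333.333 cm⁴
  top flange: d = 21.2 cm → contributes +15117.31 cm⁴
  hole: d = 0 cm → contributes −0.001256637 cm⁴
Total I = 35567.96 cm⁴.

I_xx ≈ 3.5568 × 10⁴ cm⁴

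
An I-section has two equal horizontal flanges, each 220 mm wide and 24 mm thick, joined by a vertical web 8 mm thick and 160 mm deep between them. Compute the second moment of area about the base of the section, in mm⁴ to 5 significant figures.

Break the section into simple shapes (no overlaps), measuring from the bottom-left corner of the bounding box.
Bottom flange: 220 × 24, A = 5 280 mm², y = 12 mm, Ī = 253 440 mm⁴.
Web: 8 × 160, A = 1 280 mm², y = 104 mm, Ī = 2 730 667 mm⁴.
Top flange: 220 × 24, A = 5 280 mm², y = 196 mm, Ī = 253 440 mm⁴.
Transfer each piece to a horizontal axis along the bottom face using Ī + A·d² with d = y − 0:
  bottom flange: d = 12 mm → contributes +1 013 760 mm⁴
  web: d = 104 mm → contributes +16 575 147 mm⁴
  top flange: d = 196 mm → contributes +203 089 920 mm⁴
Total I = 220 678 827 mm⁴.

I_base ≈ 2.2068 × 10⁸ mm⁴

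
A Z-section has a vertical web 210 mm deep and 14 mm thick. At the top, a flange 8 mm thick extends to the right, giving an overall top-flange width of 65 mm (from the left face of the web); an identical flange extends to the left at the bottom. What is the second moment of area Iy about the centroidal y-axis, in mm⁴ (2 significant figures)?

Iy ≈ 1.1 × 10⁶ mm⁴

Split into non-overlapping primitives; take the origin at the lower-left of the bounding box.
Web: 14 × 210, A = 2 940 mm², x = 58 mm, Ī = 48 020 mm⁴.
Top flange (beyond web): 51 × 8, A = 408 mm², x = 90.5 mm, Ī = 88 434 mm⁴.
Bottom flange (beyond web): 51 × 8, A = 408 mm², x = 25.5 mm, Ī = 88 434 mm⁴.
Centroid: x̄ = ΣA·x / ΣA = 58 mm.
Transfer each piece to the centroidal y-axis using Ī + A·d² with d = x − 58:
  web: d = 0 mm → contributes +48 020 mm⁴
  top flange (beyond web): d = 32.5 mm → contributes +519 384 mm⁴
  bottom flange (beyond web): d = -32.5 mm → contributes +519 384 mm⁴
Total I = 1 086 788 mm⁴.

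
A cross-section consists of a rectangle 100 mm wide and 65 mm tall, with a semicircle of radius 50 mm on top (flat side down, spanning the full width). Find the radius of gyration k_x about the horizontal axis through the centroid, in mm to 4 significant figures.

Split into non-overlapping primitives; take the origin at the lower-left of the bounding box.
Rectangular body: 100 × 65, A = 6 500 mm², y = 32.5 mm, Ī = 2 288 542 mm⁴.
Semicircular cap: semicircle r = 50, A = 3926.99 mm², y = 86.2207 mm, Ī = 685 981 mm⁴.
Centroid: ȳ = ΣA·y / ΣA = 52.7322 mm.
Transfer each piece to the horizontal axis through the centroid using Ī + A·d² with d = y − 52.7322:
  rectangular body: d = -20.2322 mm → contributes +4 949 253 mm⁴
  semicircular cap: d = 33.4885 mm → contributes +5 090 021 mm⁴
Total I = 10 039 275 mm⁴.
Radius of gyration: k = √(I/A) = √(10 039 275 / 10 427) = 31.0293 mm.

k_x ≈ 31.03 mm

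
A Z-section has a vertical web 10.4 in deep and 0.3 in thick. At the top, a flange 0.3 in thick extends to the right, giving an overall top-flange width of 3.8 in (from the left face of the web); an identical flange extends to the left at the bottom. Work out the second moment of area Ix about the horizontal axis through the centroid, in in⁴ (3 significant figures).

Ix ≈ 81.7 in⁴

Split into non-overlapping primitives; take the origin at the lower-left of the bounding box.
Web: 0.3 × 10.4, A = 3.12 in², y = 5.2 in, Ī = 28.122 in⁴.
Top flange (beyond web): 3.5 × 0.3, A = 1.05 in², y = 10.25 in, Ī = 0.007875 in⁴.
Bottom flange (beyond web): 3.5 × 0.3, A = 1.05 in², y = 0.15 in, Ī = 0.007875 in⁴.
Centroid: ȳ = ΣA·y / ΣA = 5.2 in.
Transfer each piece to the horizontal axis through the centroid using Ī + A·d² with d = y − 5.2:
  web: d = 0 in → contributes +28.122 in⁴
  top flange (beyond web): d = 5.05 in → contributes +26.786 in⁴
  bottom flange (beyond web): d = -5.05 in → contributes +26.786 in⁴
Total I = 81.693 in⁴.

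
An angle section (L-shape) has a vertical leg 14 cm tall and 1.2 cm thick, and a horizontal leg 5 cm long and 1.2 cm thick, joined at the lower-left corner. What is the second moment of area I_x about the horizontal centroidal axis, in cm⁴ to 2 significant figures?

Decompose the section into non-overlapping parts with the origin at the bottom-left of its bounding rectangle.
Vertical leg: 1.2 × 14, A = 16.8 cm², y = 7 cm, Ī = 274.4 cm⁴.
Horizontal leg (remainder): 3.8 × 1.2, A = 4.56 cm², y = 0.6 cm, Ī = 0.5472 cm⁴.
Centroid: ȳ = ΣA·y / ΣA = 5.634 cm.
Transfer each piece to the horizontal centroidal axis using Ī + A·d² with d = y − 5.634:
  vertical leg: d = 1.366 cm → contributes +305.8 cm⁴
  horizontal leg (remainder): d = -5.034 cm → contributes +116.1 cm⁴
Total I = 421.9 cm⁴.

I_x ≈ 420 cm⁴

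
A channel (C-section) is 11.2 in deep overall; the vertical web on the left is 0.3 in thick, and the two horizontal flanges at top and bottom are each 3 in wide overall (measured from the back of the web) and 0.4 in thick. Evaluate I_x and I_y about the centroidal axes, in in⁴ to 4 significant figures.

I_x ≈ 98.14 in⁴, I_y ≈ 4.296 in⁴

Decompose the section into non-overlapping parts with the origin at the bottom-left of its bounding rectangle.
Web: 0.3 × 11.2, A = 3.36 in², y = 5.6 in, Ī = 35.1232 in⁴.
Top flange (beyond web): 2.7 × 0.4, A = 1.08 in², y = 11 in, Ī = 0.0144 in⁴.
Bottom flange (beyond web): 2.7 × 0.4, A = 1.08 in², y = 0.2 in, Ī = 0.0144 in⁴.
By symmetry the centroid is at mid-height, ȳ = 5.6 in.
Transfer each piece to the centroidal x-axis using Ī + A·d² with d = y − 5.6:
  web: d = 0 in → contributes +35.1232 in⁴
  top flange (beyond web): d = 5.4 in → contributes +31.5072 in⁴
  bottom flange (beyond web): d = -5.4 in → contributes +31.5072 in⁴
Total I = 98.1376 in⁴.
For the y-axis: x̄ = 0.736957 in.
Repeating about the centroidal y-axis gives I_y = 4.29566 in⁴.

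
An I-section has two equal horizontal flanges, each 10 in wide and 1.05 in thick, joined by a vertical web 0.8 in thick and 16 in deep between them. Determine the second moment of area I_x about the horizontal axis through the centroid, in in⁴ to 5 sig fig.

Break the section into simple shapes (no overlaps), measuring from the bottom-left corner of the bounding box.
Bottom flange: 10 × 1.05, A = 10.5 in², y = 0.525 in, Ī = 0.9646875 in⁴.
Web: 0.8 × 16, A = 12.8 in², y = 9.05 in, Ī = 273.0667 in⁴.
Top flange: 10 × 1.05, A = 10.5 in², y = 17.575 in, Ī = 0.9646875 in⁴.
By symmetry the centroid is at mid-height, ȳ = 9.05 in.
Transfer each piece to the horizontal axis through the centroid using Ī + A·d² with d = y − 9.05:
  bottom flange: d = -8.525 in → contributes +764.0588 in⁴
  web: d = 0 in → contributes +273.0667 in⁴
  top flange: d = 8.525 in → contributes +764.0588 in⁴
Total I = 1801.184 in⁴.

I_x ≈ 1801.2 in⁴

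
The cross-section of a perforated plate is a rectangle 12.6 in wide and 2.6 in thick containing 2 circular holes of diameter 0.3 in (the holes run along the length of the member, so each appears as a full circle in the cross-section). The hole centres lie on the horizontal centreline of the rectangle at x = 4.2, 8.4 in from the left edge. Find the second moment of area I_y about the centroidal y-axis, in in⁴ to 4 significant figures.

I_y ≈ 432.8 in⁴

Decompose the section into non-overlapping parts with the origin at the bottom-left of its bounding rectangle.
Plate: 12.6 × 2.6, A = 32.76 in², x = 6.3 in, Ī = 433.415 in⁴.
Hole 1 (subtracted): ⌀0.3, A = 0.0706858 in², x = 4.2 in, Ī = 0.000397608 in⁴.
Hole 2 (subtracted): ⌀0.3, A = 0.0706858 in², x = 8.4 in, Ī = 0.000397608 in⁴.
By symmetry the centroid is at mid-width, x̄ = 6.3 in.
Transfer each piece to the centroidal y-axis using Ī + A·d² with d = x − 6.3:
  plate: d = 0 in → contributes +433.415 in⁴
  hole 1: d = -2.1 in → contributes −0.312122 in⁴
  hole 2: d = 2.1 in → contributes −0.312122 in⁴
Total I = 432.791 in⁴.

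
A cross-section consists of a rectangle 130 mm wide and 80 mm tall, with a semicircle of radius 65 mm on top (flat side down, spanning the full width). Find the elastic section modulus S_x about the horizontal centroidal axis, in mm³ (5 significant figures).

S_x ≈ 3.3064 × 10⁵ mm³

Treat the section as a set of non-overlapping primitives; coordinates are from the bounding-box lower-left.
Rectangular body: 130 × 80, A = 10 400 mm², y = 40 mm, Ī = 5 546 667 mm⁴.
Semicircular cap: semicircle r = 65, A = 6636.614 mm², y = 107.5869 mm, Ī = 1 959 230 mm⁴.
Centroid: ȳ = ΣA·y / ΣA = 66.32847 mm.
Transfer each piece to the horizontal centroidal axis using Ī + A·d² with d = y − 66.32847:
  rectangular body: d = -26.32847 mm → contributes +12 755 823 mm⁴
  semicircular cap: d = 41.25839 mm → contributes +13 256 440 mm⁴
Total I = 26 012 262 mm⁴.
Extreme fibre distance c = 78.67153 mm; S = I/c = 330643.9 mm³.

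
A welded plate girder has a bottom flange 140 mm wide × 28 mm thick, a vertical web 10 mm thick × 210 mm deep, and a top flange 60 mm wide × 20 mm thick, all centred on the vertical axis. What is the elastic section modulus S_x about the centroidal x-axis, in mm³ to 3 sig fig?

S_x ≈ 3.78 × 10⁵ mm³

Split into non-overlapping primitives; take the origin at the lower-left of the bounding box.
Bottom plate: 140 × 28, A = 3 920 mm², y = 14 mm, Ī = 256 107 mm⁴.
Web plate: 10 × 210, A = 2 100 mm², y = 133 mm, Ī = 7 717 500 mm⁴.
Top plate: 60 × 20, A = 1 200 mm², y = 248 mm, Ī = 40 000 mm⁴.
Centroid: ȳ = ΣA·y / ΣA = 87.504 mm.
Transfer each piece to the centroidal x-axis using Ī + A·d² with d = y − 87.504:
  bottom plate: d = -73.504 mm → contributes +21 435 321 mm⁴
  web plate: d = 45.496 mm → contributes +12 064 231 mm⁴
  top plate: d = 160.5 mm → contributes +30 950 699 mm⁴
Total I = 64 450 252 mm⁴.
Extreme fibre distance c = 170.5 mm; S = I/c = 378 017 mm³.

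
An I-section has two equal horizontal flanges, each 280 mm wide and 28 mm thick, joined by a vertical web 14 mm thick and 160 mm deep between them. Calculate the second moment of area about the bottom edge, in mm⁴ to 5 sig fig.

Treat the section as a set of non-overlapping primitives; coordinates are from the bounding-box lower-left.
Bottom flange: 280 × 28, A = 7 840 mm², y = 14 mm, Ī = 512213.3 mm⁴.
Web: 14 × 160, A = 2 240 mm², y = 108 mm, Ī = 4 778 667 mm⁴.
Top flange: 280 × 28, A = 7 840 mm², y = 202 mm, Ī = 512213.3 mm⁴.
Transfer each piece to a horizontal axis along the bottom face using Ī + A·d² with d = y − 0:
  bottom flange: d = 14 mm → contributes +2 048 853 mm⁴
  web: d = 108 mm → contributes +30 906 027 mm⁴
  top flange: d = 202 mm → contributes +320 415 573 mm⁴
Total I = 353 370 453 mm⁴.

I_base ≈ 3.5337 × 10⁸ mm⁴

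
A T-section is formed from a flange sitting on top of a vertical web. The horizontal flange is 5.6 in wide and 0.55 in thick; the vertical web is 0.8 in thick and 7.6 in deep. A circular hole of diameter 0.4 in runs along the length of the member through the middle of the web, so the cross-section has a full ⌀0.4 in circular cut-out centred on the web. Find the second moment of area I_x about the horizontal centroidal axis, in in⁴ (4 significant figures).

Treat the section as a set of non-overlapping primitives; coordinates are from the bounding-box lower-left.
Flange: 5.6 × 0.55, A = 3.08 in², y = 7.875 in, Ī = 0.0776417 in⁴.
Web: 0.8 × 7.6, A = 6.08 in², y = 3.8 in, Ī = 29.2651 in⁴.
Hole (subtracted): ⌀0.4, A = 0.125664 in², y = 3.8 in, Ī = 0.00125664 in⁴.
Centroid: ȳ = ΣA·y / ΣA = 5.18926 in.
Transfer each piece to the horizontal centroidal axis using Ī + A·d² with d = y − 5.18926:
  flange: d = 2.68574 in → contributes +22.2944 in⁴
  web: d = -1.38926 in → contributes +40.9997 in⁴
  hole: d = -1.38926 in → contributes −0.243791 in⁴
Total I = 63.0502 in⁴.

I_x ≈ 63.05 in⁴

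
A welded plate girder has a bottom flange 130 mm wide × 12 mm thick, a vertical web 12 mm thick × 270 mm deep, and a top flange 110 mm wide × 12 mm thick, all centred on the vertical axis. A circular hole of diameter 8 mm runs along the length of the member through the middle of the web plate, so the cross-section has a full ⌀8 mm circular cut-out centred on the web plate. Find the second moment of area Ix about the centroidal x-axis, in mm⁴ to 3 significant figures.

Decompose the section into non-overlapping parts with the origin at the bottom-left of its bounding rectangle.
Bottom plate: 130 × 12, A = 1 560 mm², y = 6 mm, Ī = 18 720 mm⁴.
Web plate: 12 × 270, A = 3 240 mm², y = 147 mm, Ī = 19 683 000 mm⁴.
Top plate: 110 × 12, A = 1 320 mm², y = 288 mm, Ī = 15 840 mm⁴.
Hole (subtracted): ⌀8, A = 50.265 mm², y = 147 mm, Ī = 201.06 mm⁴.
Centroid: ȳ = ΣA·y / ΣA = 141.42 mm.
Transfer each piece to the centroidal x-axis using Ī + A·d² with d = y − 141.42:
  bottom plate: d = -135.42 mm → contributes +28 628 926 mm⁴
  web plate: d = 5.5752 mm → contributes +19 783 709 mm⁴
  top plate: d = 146.58 mm → contributes +28 375 103 mm⁴
  hole: d = 5.5752 mm → contributes −1763.5 mm⁴
Total I = 76 785 974 mm⁴.

Ix ≈ 7.68 × 10⁷ mm⁴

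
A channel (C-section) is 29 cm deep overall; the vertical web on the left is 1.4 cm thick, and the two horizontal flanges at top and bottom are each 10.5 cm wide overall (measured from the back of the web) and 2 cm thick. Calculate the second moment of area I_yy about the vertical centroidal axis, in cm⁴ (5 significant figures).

Split into non-overlapping primitives; take the origin at the lower-left of the bounding box.
Web: 1.4 × 29, A = 40.6 cm², x = 0.7 cm, Ī = 6.631333 cm⁴.
Top flange (beyond web): 9.1 × 2, A = 18.2 cm², x = 5.95 cm, Ī = 125.5952 cm⁴.
Bottom flange (beyond web): 9.1 × 2, A = 18.2 cm², x = 5.95 cm, Ī = 125.5952 cm⁴.
Centroid: x̄ = ΣA·x / ΣA = 3.181818 cm.
Transfer each piece to the vertical centroidal axis using Ī + A·d² with d = x − 3.181818:
  web: d = -2.481818 cm → contributes +256.7038 cm⁴
  top flange (beyond web): d = 2.768182 cm → contributes +265.0587 cm⁴
  bottom flange (beyond web): d = 2.768182 cm → contributes +265.0587 cm⁴
Total I = 786.8212 cm⁴.

I_yy ≈ 786.82 cm⁴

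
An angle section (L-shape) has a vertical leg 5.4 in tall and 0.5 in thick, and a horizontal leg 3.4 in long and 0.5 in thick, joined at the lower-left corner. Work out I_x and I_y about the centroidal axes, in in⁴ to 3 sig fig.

Decompose the section into non-overlapping parts with the origin at the bottom-left of its bounding rectangle.
Vertical leg: 0.5 × 5.4, A = 2.7 in², y = 2.7 in, Ī = 6.561 in⁴.
Horizontal leg (remainder): 2.9 × 0.5, A = 1.45 in², y = 0.25 in, Ī = 0.030208 in⁴.
Centroid: ȳ = ΣA·y / ΣA = 1.844 in.
Transfer each piece to the centroidal x-axis using Ī + A·d² with d = y − 1.844:
  vertical leg: d = 0.85602 in → contributes +8.5395 in⁴
  horizontal leg (remainder): d = -1.594 in → contributes +3.7143 in⁴
Total I = 12.254 in⁴.
For the y-axis: x̄ = 0.84398 in.
Repeating about the centroidal y-axis gives I_y = 3.7988 in⁴.

I_x ≈ 12.3 in⁴, I_y ≈ 3.80 in⁴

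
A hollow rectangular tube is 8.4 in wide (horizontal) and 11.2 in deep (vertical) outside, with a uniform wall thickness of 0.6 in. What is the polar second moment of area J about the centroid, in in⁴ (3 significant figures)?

J ≈ 626 in⁴

Decompose the section into non-overlapping parts with the origin at the bottom-left of its bounding rectangle.
Outer rectangle: 8.4 × 11.2, A = 94.08 in², y = 5.6 in, Ī = 983.45 in⁴.
Inner void (subtracted): 7.2 × 10, A = 72 in², y = 5.6 in, Ī = 600 in⁴.
By symmetry the centroid is at mid-height, ȳ = 5.6 in.
All pieces are centred on the centroidal x-axis, so I = ΣĪ (holes subtracted) = 383.45 in⁴.
Repeating about the centroidal y-axis gives I_y = 242.15 in⁴.
Polar second moment: J = I_x + I_y = 625.6 in⁴.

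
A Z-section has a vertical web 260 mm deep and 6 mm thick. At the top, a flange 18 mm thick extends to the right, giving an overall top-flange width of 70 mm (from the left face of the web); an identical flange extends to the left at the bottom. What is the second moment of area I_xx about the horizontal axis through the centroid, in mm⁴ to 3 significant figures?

Split into non-overlapping primitives; take the origin at the lower-left of the bounding box.
Web: 6 × 260, A = 1 560 mm², y = 130 mm, Ī = 8 788 000 mm⁴.
Top flange (beyond web): 64 × 18, A = 1 152 mm², y = 251 mm, Ī = 31 104 mm⁴.
Bottom flange (beyond web): 64 × 18, A = 1 152 mm², y = 9 mm, Ī = 31 104 mm⁴.
Centroid: ȳ = ΣA·y / ΣA = 130 mm.
Transfer each piece to the horizontal axis through the centroid using Ī + A·d² with d = y − 130:
  web: d = 0 mm → contributes +8 788 000 mm⁴
  top flange (beyond web): d = 121 mm → contributes +16 897 536 mm⁴
  bottom flange (beyond web): d = -121 mm → contributes +16 897 536 mm⁴
Total I = 42 583 072 mm⁴.

I_xx ≈ 4.26 × 10⁷ mm⁴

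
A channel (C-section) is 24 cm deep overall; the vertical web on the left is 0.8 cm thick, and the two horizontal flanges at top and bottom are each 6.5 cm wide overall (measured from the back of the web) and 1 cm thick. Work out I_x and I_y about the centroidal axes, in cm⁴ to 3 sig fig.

Decompose the section into non-overlapping parts with the origin at the bottom-left of its bounding rectangle.
Web: 0.8 × 24, A = 19.2 cm², y = 12 cm, Ī = 921.6 cm⁴.
Top flange (beyond web): 5.7 × 1, A = 5.7 cm², y = 23.5 cm, Ī = 0.475 cm⁴.
Bottom flange (beyond web): 5.7 × 1, A = 5.7 cm², y = 0.5 cm, Ī = 0.475 cm⁴.
By symmetry the centroid is at mid-height, ȳ = 12 cm.
Transfer each piece to the centroidal x-axis using Ī + A·d² with d = y − 12:
  web: d = 0 cm → contributes +921.6 cm⁴
  top flange (beyond web): d = 11.5 cm → contributes +754.3 cm⁴
  bottom flange (beyond web): d = -11.5 cm → contributes +754.3 cm⁴
Total I = 2430.2 cm⁴.
For the y-axis: x̄ = 1.6108 cm.
Repeating about the centroidal y-axis gives I_y = 107.44 cm⁴.

I_x ≈ 2430 cm⁴, I_y ≈ 107 cm⁴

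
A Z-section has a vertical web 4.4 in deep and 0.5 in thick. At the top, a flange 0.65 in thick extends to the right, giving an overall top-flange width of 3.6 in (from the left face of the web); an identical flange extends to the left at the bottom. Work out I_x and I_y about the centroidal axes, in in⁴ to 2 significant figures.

Treat the section as a set of non-overlapping primitives; coordinates are from the bounding-box lower-left.
Web: 0.5 × 4.4, A = 2.2 in², y = 2.2 in, Ī = 3.549 in⁴.
Top flange (beyond web): 3.1 × 0.65, A = 2.015 in², y = 4.075 in, Ī = 0.07094 in⁴.
Bottom flange (beyond web): 3.1 × 0.65, A = 2.015 in², y = 0.325 in, Ī = 0.07094 in⁴.
Centroid: ȳ = ΣA·y / ΣA = 2.2 in.
Transfer each piece to the centroidal x-axis using Ī + A·d² with d = y − 2.2:
  web: d = 0 in → contributes +3.549 in⁴
  top flange (beyond web): d = 1.875 in → contributes +7.155 in⁴
  bottom flange (beyond web): d = -1.875 in → contributes +7.155 in⁴
Total I = 17.86 in⁴.
For the y-axis: x̄ = 3.35 in.
Repeating about the centroidal y-axis gives I_y = 16.33 in⁴.

I_x ≈ 18 in⁴, I_y ≈ 16 in⁴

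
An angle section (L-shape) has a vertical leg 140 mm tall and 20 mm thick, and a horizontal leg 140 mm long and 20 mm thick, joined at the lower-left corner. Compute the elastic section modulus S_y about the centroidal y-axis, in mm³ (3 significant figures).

Decompose the section into non-overlapping parts with the origin at the bottom-left of its bounding rectangle.
Vertical leg: 20 × 140, A = 2 800 mm², x = 10 mm, Ī = 93 333 mm⁴.
Horizontal leg (remainder): 120 × 20, A = 2 400 mm², x = 80 mm, Ī = 2 880 000 mm⁴.
Centroid: x̄ = ΣA·x / ΣA = 42.308 mm.
Transfer each piece to the centroidal y-axis using Ī + A·d² with d = x − 42.308:
  vertical leg: d = -32.308 mm → contributes +3 015 937 mm⁴
  horizontal leg (remainder): d = 37.692 mm → contributes +6 289 704 mm⁴
Total I = 9 305 641 mm⁴.
Extreme fibre distance c = 97.692 mm; S = I/c = 95 255 mm³.

S_y ≈ 9.53 × 10⁴ mm³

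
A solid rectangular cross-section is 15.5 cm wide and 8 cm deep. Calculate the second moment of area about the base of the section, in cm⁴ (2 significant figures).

I_base ≈ 2600 cm⁴

The section: 15.5 × 8, A = 124 cm², y = 4 cm, Ī = 661.3 cm⁴.
Transfer it to a horizontal axis along the bottom face using Ī + A·d² with d = y − 0:
  the section: d = 4 cm → contributes +2 645 cm⁴
Total I = 2 645 cm⁴.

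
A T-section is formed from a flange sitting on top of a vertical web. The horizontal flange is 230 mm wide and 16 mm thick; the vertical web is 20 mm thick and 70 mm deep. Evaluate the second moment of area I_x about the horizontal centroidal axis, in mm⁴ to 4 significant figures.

I_x ≈ 2.525 × 10⁶ mm⁴

Decompose the section into non-overlapping parts with the origin at the bottom-left of its bounding rectangle.
Flange: 230 × 16, A = 3 680 mm², y = 78 mm, Ī = 78506.7 mm⁴.
Web: 20 × 70, A = 1 400 mm², y = 35 mm, Ī = 571 667 mm⁴.
Centroid: ȳ = ΣA·y / ΣA = 66.1496 mm.
Transfer each piece to the horizontal centroidal axis using Ī + A·d² with d = y − 66.1496:
  flange: d = 11.8504 mm → contributes +595 296 mm⁴
  web: d = -31.1496 mm → contributes +1 930 084 mm⁴
Total I = 2 525 380 mm⁴.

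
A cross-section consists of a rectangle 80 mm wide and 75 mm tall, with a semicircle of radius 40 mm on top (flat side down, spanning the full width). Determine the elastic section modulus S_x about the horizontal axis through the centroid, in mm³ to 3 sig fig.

S_x ≈ 1.36 × 10⁵ mm³

Break the section into simple shapes (no overlaps), measuring from the bottom-left corner of the bounding box.
Rectangular body: 80 × 75, A = 6 000 mm², y = 37.5 mm, Ī = 2 812 500 mm⁴.
Semicircular cap: semicircle r = 40, A = 2513.3 mm², y = 91.977 mm, Ī = 280 978 mm⁴.
Centroid: ȳ = ΣA·y / ΣA = 53.582 mm.
Transfer each piece to the horizontal axis through the centroid using Ī + A·d² with d = y − 53.582:
  rectangular body: d = -16.082 mm → contributes +4 364 374 mm⁴
  semicircular cap: d = 38.394 mm → contributes +3 985 805 mm⁴
Total I = 8 350 179 mm⁴.
Extreme fibre distance c = 61.418 mm; S = I/c = 135 958 mm³.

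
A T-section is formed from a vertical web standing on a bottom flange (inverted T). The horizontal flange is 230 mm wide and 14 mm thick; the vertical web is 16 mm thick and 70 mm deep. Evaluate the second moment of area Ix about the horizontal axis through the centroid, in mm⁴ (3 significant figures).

Ix ≈ 1.98 × 10⁶ mm⁴

Split into non-overlapping primitives; take the origin at the lower-left of the bounding box.
Flange: 230 × 14, A = 3 220 mm², y = 7 mm, Ī = 52 593 mm⁴.
Web: 16 × 70, A = 1 120 mm², y = 49 mm, Ī = 457 333 mm⁴.
Centroid: ȳ = ΣA·y / ΣA = 17.839 mm.
Transfer each piece to the horizontal axis through the centroid using Ī + A·d² with d = y − 17.839:
  flange: d = -10.839 mm → contributes +430 871 mm⁴
  web: d = 31.161 mm → contributes +1 544 882 mm⁴
Total I = 1 975 754 mm⁴.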